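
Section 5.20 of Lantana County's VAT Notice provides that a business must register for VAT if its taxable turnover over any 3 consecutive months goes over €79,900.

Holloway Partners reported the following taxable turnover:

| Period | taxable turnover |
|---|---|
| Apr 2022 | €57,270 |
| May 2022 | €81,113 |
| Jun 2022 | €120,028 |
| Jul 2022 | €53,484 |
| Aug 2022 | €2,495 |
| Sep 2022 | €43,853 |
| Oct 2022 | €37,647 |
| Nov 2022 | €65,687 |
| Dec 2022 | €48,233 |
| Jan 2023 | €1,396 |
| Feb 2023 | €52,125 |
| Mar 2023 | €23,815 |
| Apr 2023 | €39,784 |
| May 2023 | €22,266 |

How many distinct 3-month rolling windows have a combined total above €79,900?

11

Apr 2022–Jun 2022: €57,270 + €81,113 + €120,028 = €258,411 (over)
May 2022–Jul 2022: €81,113 + €120,028 + €53,484 = €254,625 (over)
Jun 2022–Aug 2022: €120,028 + €53,484 + €2,495 = €176,007 (over)
Jul 2022–Sep 2022: €53,484 + €2,495 + €43,853 = €99,832 (over)
Aug 2022–Oct 2022: €2,495 + €43,853 + €37,647 = €83,995 (over)
Sep 2022–Nov 2022: €43,853 + €37,647 + €65,687 = €147,187 (over)
Oct 2022–Dec 2022: €37,647 + €65,687 + €48,233 = €151,567 (over)
Nov 2022–Jan 2023: €65,687 + €48,233 + €1,396 = €115,316 (over)
Dec 2022–Feb 2023: €48,233 + €1,396 + €52,125 = €101,754 (over)
Jan 2023–Mar 2023: €1,396 + €52,125 + €23,815 = €77,336 (under)
Feb 2023–Apr 2023: €52,125 + €23,815 + €39,784 = €115,724 (over)
Mar 2023–May 2023: €23,815 + €39,784 + €22,266 = €85,865 (over)
11 windows exceed the threshold.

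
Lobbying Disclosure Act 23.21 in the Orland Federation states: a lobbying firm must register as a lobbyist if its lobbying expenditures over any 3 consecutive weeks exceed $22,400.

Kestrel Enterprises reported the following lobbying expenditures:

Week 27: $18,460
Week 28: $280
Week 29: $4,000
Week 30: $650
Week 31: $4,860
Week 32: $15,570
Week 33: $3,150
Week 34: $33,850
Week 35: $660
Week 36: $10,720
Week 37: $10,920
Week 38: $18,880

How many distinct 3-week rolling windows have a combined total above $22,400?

6

Week 27–Week 29: $18,460 + $280 + $4,000 = $22,740 (over)
Week 28–Week 30: $280 + $4,000 + $650 = $4,930 (under)
Week 29–Week 31: $4,000 + $650 + $4,860 = $9,510 (under)
Week 30–Week 32: $650 + $4,860 + $15,570 = $21,080 (under)
Week 31–Week 33: $4,860 + $15,570 + $3,150 = $23,580 (over)
Week 32–Week 34: $15,570 + $3,150 + $33,850 = $52,570 (over)
Week 33–Week 35: $3,150 + $33,850 + $660 = $37,660 (over)
Week 34–Week 36: $33,850 + $660 + $10,720 = $45,230 (over)
Week 35–Week 37: $660 + $10,720 + $10,920 = $22,300 (under)
Week 36–Week 38: $10,720 + $10,920 + $18,880 = $40,520 (over)
6 windows exceed the threshold.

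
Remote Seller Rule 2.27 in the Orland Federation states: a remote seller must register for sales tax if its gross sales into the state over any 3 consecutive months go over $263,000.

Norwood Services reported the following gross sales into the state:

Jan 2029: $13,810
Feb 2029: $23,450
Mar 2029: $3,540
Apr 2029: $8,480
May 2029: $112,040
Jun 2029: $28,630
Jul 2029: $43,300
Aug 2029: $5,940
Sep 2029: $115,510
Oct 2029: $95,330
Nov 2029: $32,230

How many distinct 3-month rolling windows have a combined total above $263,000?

Jan 2029–Mar 2029: $13,810 + $23,450 + $3,540 = $40,800 (under)
Feb 2029–Apr 2029: $23,450 + $3,540 + $8,480 = $35,470 (under)
Mar 2029–May 2029: $3,540 + $8,480 + $112,040 = $124,060 (under)
Apr 2029–Jun 2029: $8,480 + $112,040 + $28,630 = $149,150 (under)
May 2029–Jul 2029: $112,040 + $28,630 + $43,300 = $183,970 (under)
Jun 2029–Aug 2029: $28,630 + $43,300 + $5,940 = $77,870 (under)
Jul 2029–Sep 2029: $43,300 + $5,940 + $115,510 = $164,750 (under)
Aug 2029–Oct 2029: $5,940 + $115,510 + $95,330 = $216,780 (under)
Sep 2029–Nov 2029: $115,510 + $95,330 + $32,230 = $243,070 (under)
0 windows exceed the threshold.

0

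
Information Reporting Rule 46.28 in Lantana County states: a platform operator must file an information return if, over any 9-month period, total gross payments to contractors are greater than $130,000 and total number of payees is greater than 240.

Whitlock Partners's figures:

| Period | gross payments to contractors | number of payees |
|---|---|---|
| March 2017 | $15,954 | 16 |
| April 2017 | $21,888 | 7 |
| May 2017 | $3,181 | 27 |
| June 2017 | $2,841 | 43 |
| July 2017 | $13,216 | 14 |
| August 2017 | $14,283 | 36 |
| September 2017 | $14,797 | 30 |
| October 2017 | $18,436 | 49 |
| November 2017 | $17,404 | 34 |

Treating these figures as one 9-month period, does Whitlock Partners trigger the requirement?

No

Total gross payments to contractors: $15,954 + $21,888 + $3,181 + $2,841 + $13,216 + $14,283 + $14,797 + $18,436 + $17,404 = $122,000 (≤ $130,000).
Total number of payees: 16 + 7 + 27 + 43 + 14 + 36 + 30 + 49 + 34 = 256 (> 240).
The test is 'and': the rule requires both, and at least one is not exceeded.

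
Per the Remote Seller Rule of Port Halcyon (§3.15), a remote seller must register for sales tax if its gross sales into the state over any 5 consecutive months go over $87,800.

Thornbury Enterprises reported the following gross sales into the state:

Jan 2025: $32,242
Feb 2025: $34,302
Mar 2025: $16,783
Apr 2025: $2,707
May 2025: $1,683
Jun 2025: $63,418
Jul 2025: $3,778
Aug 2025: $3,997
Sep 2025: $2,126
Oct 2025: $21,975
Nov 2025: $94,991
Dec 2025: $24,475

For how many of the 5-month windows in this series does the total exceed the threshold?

5

Jan 2025–May 2025: $32,242 + $34,302 + $16,783 + $2,707 + $1,683 = $87,717 (under)
Feb 2025–Jun 2025: $34,302 + $16,783 + $2,707 + $1,683 + $63,418 = $118,893 (over)
Mar 2025–Jul 2025: $16,783 + $2,707 + $1,683 + $63,418 + $3,778 = $88,369 (over)
Apr 2025–Aug 2025: $2,707 + $1,683 + $63,418 + $3,778 + $3,997 = $75,583 (under)
May 2025–Sep 2025: $1,683 + $63,418 + $3,778 + $3,997 + $2,126 = $75,002 (under)
Jun 2025–Oct 2025: $63,418 + $3,778 + $3,997 + $2,126 + $21,975 = $95,294 (over)
Jul 2025–Nov 2025: $3,778 + $3,997 + $2,126 + $21,975 + $94,991 = $126,867 (over)
Aug 2025–Dec 2025: $3,997 + $2,126 + $21,975 + $94,991 + $24,475 = $147,564 (over)
5 windows exceed the threshold.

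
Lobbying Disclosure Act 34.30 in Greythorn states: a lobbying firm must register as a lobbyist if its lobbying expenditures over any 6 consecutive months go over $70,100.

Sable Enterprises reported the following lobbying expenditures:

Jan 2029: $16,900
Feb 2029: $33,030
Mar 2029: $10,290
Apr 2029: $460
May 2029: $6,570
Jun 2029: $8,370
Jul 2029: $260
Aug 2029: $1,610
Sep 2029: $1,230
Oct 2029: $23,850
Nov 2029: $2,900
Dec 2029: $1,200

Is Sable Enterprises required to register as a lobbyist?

Jan 2029–Jun 2029: $16,900 + $33,030 + $10,290 + $460 + $6,570 + $8,370 = $75,620 (over)
Feb 2029–Jul 2029: $33,030 + $10,290 + $460 + $6,570 + $8,370 + $260 = $58,980 (under)
Mar 2029–Aug 2029: $10,290 + $460 + $6,570 + $8,370 + $260 + $1,610 = $27,560 (under)
Apr 2029–Sep 2029: $460 + $6,570 + $8,370 + $260 + $1,610 + $1,230 = $18,500 (under)
May 2029–Oct 2029: $6,570 + $8,370 + $260 + $1,610 + $1,230 + $23,850 = $41,890 (under)
Jun 2029–Nov 2029: $8,370 + $260 + $1,610 + $1,230 + $23,850 + $2,900 = $38,220 (under)
Jul 2029–Dec 2029: $260 + $1,610 + $1,230 + $23,850 + $2,900 + $1,200 = $31,050 (under)
At least one window exceeds $70,100.

Yes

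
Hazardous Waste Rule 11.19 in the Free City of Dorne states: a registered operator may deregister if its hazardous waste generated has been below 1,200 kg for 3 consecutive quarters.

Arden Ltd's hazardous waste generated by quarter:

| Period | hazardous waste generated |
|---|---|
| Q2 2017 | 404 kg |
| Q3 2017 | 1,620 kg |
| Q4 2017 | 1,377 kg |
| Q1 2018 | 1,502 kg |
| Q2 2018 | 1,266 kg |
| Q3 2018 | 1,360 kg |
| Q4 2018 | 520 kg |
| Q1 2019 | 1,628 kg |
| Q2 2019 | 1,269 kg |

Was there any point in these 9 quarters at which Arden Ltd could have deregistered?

No

Quarters below 1,200 kg: Q2 2017, Q4 2018.
Longest run of consecutive quarters below the threshold: 1.
1 < 3, so Arden Ltd never became eligible.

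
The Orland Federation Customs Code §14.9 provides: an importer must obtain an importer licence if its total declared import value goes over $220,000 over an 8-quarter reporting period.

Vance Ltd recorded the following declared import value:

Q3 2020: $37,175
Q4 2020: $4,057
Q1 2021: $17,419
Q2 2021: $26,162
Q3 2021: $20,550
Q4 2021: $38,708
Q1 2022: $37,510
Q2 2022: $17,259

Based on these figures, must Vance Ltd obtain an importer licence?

Total declared import value: $37,175 + $4,057 + $17,419 + $26,162 + $20,550 + $38,708 + $37,510 + $17,259 = $198,840.
$198,840 ≤ $220,000, so the threshold is not exceeded.

No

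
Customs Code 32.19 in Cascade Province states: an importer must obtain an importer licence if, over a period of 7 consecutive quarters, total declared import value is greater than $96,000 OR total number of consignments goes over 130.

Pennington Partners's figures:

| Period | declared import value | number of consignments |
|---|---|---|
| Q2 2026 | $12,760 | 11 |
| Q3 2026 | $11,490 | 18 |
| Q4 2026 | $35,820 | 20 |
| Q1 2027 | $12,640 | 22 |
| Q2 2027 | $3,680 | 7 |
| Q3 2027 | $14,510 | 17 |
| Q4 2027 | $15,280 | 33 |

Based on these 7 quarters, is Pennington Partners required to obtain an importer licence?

Total declared import value: $12,760 + $11,490 + $35,820 + $12,640 + $3,680 + $14,510 + $15,280 = $106,180 (> $96,000).
Total number of consignments: 11 + 18 + 20 + 22 + 7 + 17 + 33 = 128 (≤ 130).
The test is 'or': at least one threshold is exceeded.

Yes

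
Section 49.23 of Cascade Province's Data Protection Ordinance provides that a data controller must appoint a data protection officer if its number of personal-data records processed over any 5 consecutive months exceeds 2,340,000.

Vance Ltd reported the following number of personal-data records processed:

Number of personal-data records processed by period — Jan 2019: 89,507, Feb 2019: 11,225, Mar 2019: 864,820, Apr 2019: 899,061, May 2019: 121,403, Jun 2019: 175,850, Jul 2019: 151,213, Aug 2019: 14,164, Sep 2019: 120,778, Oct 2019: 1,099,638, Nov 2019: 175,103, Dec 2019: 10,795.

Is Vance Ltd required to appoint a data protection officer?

Jan 2019–May 2019: 89,507 + 11,225 + 864,820 + 899,061 + 121,403 = 1,986,016 (under)
Feb 2019–Jun 2019: 11,225 + 864,820 + 899,061 + 121,403 + 175,850 = 2,072,359 (under)
Mar 2019–Jul 2019: 864,820 + 899,061 + 121,403 + 175,850 + 151,213 = 2,212,347 (under)
Apr 2019–Aug 2019: 899,061 + 121,403 + 175,850 + 151,213 + 14,164 = 1,361,691 (under)
May 2019–Sep 2019: 121,403 + 175,850 + 151,213 + 14,164 + 120,778 = 583,408 (under)
Jun 2019–Oct 2019: 175,850 + 151,213 + 14,164 + 120,778 + 1,099,638 = 1,561,643 (under)
Jul 2019–Nov 2019: 151,213 + 14,164 + 120,778 + 1,099,638 + 175,103 = 1,560,896 (under)
Aug 2019–Dec 2019: 14,164 + 120,778 + 1,099,638 + 175,103 + 10,795 = 1,420,478 (under)
No window exceeds 2,340,000.

No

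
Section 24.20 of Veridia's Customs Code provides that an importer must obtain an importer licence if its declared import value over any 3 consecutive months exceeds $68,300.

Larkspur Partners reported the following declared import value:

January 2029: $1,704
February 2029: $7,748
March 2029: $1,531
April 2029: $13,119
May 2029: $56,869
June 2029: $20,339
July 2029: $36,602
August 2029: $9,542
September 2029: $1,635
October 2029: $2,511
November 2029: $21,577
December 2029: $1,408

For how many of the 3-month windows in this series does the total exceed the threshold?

3

January 2029–March 2029: $1,704 + $7,748 + $1,531 = $10,983 (under)
February 2029–April 2029: $7,748 + $1,531 + $13,119 = $22,398 (under)
March 2029–May 2029: $1,531 + $13,119 + $56,869 = $71,519 (over)
April 2029–June 2029: $13,119 + $56,869 + $20,339 = $90,327 (over)
May 2029–July 2029: $56,869 + $20,339 + $36,602 = $113,810 (over)
June 2029–August 2029: $20,339 + $36,602 + $9,542 = $66,483 (under)
July 2029–September 2029: $36,602 + $9,542 + $1,635 = $47,779 (under)
August 2029–October 2029: $9,542 + $1,635 + $2,511 = $13,688 (under)
September 2029–November 2029: $1,635 + $2,511 + $21,577 = $25,723 (under)
October 2029–December 2029: $2,511 + $21,577 + $1,408 = $25,496 (under)
3 windows exceed the threshold.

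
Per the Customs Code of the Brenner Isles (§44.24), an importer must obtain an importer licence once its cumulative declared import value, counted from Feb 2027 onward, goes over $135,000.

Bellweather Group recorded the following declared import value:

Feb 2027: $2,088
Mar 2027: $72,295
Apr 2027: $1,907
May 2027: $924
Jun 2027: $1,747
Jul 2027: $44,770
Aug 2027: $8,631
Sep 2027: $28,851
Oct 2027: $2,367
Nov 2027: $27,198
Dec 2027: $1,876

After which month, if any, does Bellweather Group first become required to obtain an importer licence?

Through Feb 2027: $2,088
Through Mar 2027: $74,383
Through Apr 2027: $76,290
Through May 2027: $77,214
Through Jun 2027: $78,961
Through Jul 2027: $123,731
Through Aug 2027: $132,362
Through Sep 2027: $161,213 ← exceeds threshold

Sep 2027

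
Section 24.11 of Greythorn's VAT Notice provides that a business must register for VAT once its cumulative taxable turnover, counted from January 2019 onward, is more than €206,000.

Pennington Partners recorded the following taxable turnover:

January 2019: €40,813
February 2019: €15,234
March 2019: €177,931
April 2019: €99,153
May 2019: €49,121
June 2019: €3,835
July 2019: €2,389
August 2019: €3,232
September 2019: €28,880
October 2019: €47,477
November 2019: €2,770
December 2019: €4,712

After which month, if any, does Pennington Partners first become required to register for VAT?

Through January 2019: €40,813
Through February 2019: €56,047
Through March 2019: €233,978 ← exceeds threshold

March 2019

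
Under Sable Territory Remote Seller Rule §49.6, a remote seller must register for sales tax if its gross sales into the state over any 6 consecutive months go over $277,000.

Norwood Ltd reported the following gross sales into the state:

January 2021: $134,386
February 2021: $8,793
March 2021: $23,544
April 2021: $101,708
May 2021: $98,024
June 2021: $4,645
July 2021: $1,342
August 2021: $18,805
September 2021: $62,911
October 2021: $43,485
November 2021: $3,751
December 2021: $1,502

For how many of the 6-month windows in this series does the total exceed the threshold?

January 2021–June 2021: $134,386 + $8,793 + $23,544 + $101,708 + $98,024 + $4,645 = $371,100 (over)
February 2021–July 2021: $8,793 + $23,544 + $101,708 + $98,024 + $4,645 + $1,342 = $238,056 (under)
March 2021–August 2021: $23,544 + $101,708 + $98,024 + $4,645 + $1,342 + $18,805 = $248,068 (under)
April 2021–September 2021: $101,708 + $98,024 + $4,645 + $1,342 + $18,805 + $62,911 = $287,435 (over)
May 2021–October 2021: $98,024 + $4,645 + $1,342 + $18,805 + $62,911 + $43,485 = $229,212 (under)
June 2021–November 2021: $4,645 + $1,342 + $18,805 + $62,911 + $43,485 + $3,751 = $134,939 (under)
July 2021–December 2021: $1,342 + $18,805 + $62,911 + $43,485 + $3,751 + $1,502 = $131,796 (under)
2 windows exceed the threshold.

2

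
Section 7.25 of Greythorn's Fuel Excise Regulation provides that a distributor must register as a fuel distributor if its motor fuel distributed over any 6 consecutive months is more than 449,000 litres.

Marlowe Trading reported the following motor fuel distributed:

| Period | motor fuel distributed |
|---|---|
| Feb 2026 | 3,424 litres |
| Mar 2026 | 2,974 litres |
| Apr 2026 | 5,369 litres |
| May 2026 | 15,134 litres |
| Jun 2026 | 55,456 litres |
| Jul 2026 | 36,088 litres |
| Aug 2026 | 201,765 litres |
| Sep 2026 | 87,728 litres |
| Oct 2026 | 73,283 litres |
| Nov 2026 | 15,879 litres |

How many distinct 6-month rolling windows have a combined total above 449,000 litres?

Feb 2026–Jul 2026: 3,424 litres + 2,974 litres + 5,369 litres + 15,134 litres + 55,456 litres + 36,088 litres = 118,445 litres (under)
Mar 2026–Aug 2026: 2,974 litres + 5,369 litres + 15,134 litres + 55,456 litres + 36,088 litres + 201,765 litres = 316,786 litres (under)
Apr 2026–Sep 2026: 5,369 litres + 15,134 litres + 55,456 litres + 36,088 litres + 201,765 litres + 87,728 litres = 401,540 litres (under)
May 2026–Oct 2026: 15,134 litres + 55,456 litres + 36,088 litres + 201,765 litres + 87,728 litres + 73,283 litres = 469,454 litres (over)
Jun 2026–Nov 2026: 55,456 litres + 36,088 litres + 201,765 litres + 87,728 litres + 73,283 litres + 15,879 litres = 470,199 litres (over)
2 windows exceed the threshold.

2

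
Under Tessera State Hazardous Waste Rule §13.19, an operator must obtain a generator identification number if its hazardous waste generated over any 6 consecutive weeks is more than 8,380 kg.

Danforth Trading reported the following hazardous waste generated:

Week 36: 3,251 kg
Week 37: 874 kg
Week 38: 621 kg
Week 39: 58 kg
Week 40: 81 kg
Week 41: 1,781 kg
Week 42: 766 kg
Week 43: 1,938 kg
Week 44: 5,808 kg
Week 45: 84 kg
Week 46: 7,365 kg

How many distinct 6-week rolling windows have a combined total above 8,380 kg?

3

Week 36–Week 41: 3,251 kg + 874 kg + 621 kg + 58 kg + 81 kg + 1,781 kg = 6,666 kg (under)
Week 37–Week 42: 874 kg + 621 kg + 58 kg + 81 kg + 1,781 kg + 766 kg = 4,181 kg (under)
Week 38–Week 43: 621 kg + 58 kg + 81 kg + 1,781 kg + 766 kg + 1,938 kg = 5,245 kg (under)
Week 39–Week 44: 58 kg + 81 kg + 1,781 kg + 766 kg + 1,938 kg + 5,808 kg = 10,432 kg (over)
Week 40–Week 45: 81 kg + 1,781 kg + 766 kg + 1,938 kg + 5,808 kg + 84 kg = 10,458 kg (over)
Week 41–Week 46: 1,781 kg + 766 kg + 1,938 kg + 5,808 kg + 84 kg + 7,365 kg = 17,742 kg (over)
3 windows exceed the threshold.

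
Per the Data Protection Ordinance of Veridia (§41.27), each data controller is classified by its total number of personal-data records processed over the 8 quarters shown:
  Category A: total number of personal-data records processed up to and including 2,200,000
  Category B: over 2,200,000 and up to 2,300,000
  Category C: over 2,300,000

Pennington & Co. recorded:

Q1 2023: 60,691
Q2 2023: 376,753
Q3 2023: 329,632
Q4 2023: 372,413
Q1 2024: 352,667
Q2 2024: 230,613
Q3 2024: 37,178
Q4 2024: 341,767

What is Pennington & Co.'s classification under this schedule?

Category A

Total number of personal-data records processed: 60,691 + 376,753 + 329,632 + 372,413 + 352,667 + 230,613 + 37,178 + 341,767 = 2,101,714.
2,101,714 ≤ 2,200,000, so Category A applies.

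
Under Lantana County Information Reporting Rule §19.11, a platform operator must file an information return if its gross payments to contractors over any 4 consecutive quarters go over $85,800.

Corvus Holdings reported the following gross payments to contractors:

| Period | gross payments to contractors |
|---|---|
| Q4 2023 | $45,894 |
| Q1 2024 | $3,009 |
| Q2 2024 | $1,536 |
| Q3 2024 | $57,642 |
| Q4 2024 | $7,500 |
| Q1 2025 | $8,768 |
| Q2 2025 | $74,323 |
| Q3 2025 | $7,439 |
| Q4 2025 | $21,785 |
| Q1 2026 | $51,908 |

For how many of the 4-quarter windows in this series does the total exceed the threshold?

Q4 2023–Q3 2024: $45,894 + $3,009 + $1,536 + $57,642 = $108,081 (over)
Q1 2024–Q4 2024: $3,009 + $1,536 + $57,642 + $7,500 = $69,687 (under)
Q2 2024–Q1 2025: $1,536 + $57,642 + $7,500 + $8,768 = $75,446 (under)
Q3 2024–Q2 2025: $57,642 + $7,500 + $8,768 + $74,323 = $148,233 (over)
Q4 2024–Q3 2025: $7,500 + $8,768 + $74,323 + $7,439 = $98,030 (over)
Q1 2025–Q4 2025: $8,768 + $74,323 + $7,439 + $21,785 = $112,315 (over)
Q2 2025–Q1 2026: $74,323 + $7,439 + $21,785 + $51,908 = $155,455 (over)
5 windows exceed the threshold.

5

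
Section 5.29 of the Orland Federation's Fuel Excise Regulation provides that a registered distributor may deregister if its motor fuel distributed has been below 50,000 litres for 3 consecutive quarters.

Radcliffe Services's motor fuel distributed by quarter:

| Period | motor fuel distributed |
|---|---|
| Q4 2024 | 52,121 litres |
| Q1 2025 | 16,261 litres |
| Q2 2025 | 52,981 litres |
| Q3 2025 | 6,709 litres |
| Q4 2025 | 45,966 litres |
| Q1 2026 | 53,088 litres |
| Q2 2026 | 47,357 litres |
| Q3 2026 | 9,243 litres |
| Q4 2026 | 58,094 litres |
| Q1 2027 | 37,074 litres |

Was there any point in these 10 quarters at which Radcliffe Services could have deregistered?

No

Quarters below 50,000 litres: Q1 2025, Q3 2025, Q4 2025, Q2 2026, Q3 2026, Q1 2027.
Longest run of consecutive quarters below the threshold: 2.
2 < 3, so Radcliffe Services never became eligible.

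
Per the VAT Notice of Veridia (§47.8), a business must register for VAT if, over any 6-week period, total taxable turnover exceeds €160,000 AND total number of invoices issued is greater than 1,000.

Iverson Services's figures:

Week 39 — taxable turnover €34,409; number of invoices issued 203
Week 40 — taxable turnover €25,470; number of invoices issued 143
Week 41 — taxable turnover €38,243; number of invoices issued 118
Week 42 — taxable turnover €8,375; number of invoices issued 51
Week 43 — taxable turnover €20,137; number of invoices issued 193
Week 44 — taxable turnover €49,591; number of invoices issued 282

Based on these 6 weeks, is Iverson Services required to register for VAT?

No

Total taxable turnover: €34,409 + €25,470 + €38,243 + €8,375 + €20,137 + €49,591 = €176,225 (> €160,000).
Total number of invoices issued: 203 + 143 + 118 + 51 + 193 + 282 = 990 (≤ 1,000).
The test is 'and': the rule requires both, and at least one is not exceeded.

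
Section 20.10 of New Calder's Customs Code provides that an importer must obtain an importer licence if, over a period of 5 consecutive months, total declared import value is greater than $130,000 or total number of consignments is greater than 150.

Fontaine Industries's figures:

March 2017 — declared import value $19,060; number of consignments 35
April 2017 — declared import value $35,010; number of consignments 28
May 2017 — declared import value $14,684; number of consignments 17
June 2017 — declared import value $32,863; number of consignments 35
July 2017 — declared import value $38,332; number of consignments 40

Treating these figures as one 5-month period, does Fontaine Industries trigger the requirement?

Yes

Total declared import value: $19,060 + $35,010 + $14,684 + $32,863 + $38,332 = $139,949 (> $130,000).
Total number of consignments: 35 + 28 + 17 + 35 + 40 = 155 (> 150).
The test is 'or': at least one threshold is exceeded.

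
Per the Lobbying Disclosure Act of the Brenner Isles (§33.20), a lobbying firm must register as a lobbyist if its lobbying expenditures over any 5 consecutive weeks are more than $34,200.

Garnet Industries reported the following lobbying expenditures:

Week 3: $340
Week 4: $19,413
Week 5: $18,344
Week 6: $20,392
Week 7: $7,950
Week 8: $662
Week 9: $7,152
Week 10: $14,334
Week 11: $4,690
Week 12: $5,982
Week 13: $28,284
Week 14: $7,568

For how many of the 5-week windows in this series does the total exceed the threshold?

Week 3–Week 7: $340 + $19,413 + $18,344 + $20,392 + $7,950 = $66,439 (over)
Week 4–Week 8: $19,413 + $18,344 + $20,392 + $7,950 + $662 = $66,761 (over)
Week 5–Week 9: $18,344 + $20,392 + $7,950 + $662 + $7,152 = $54,500 (over)
Week 6–Week 10: $20,392 + $7,950 + $662 + $7,152 + $14,334 = $50,490 (over)
Week 7–Week 11: $7,950 + $662 + $7,152 + $14,334 + $4,690 = $34,788 (over)
Week 8–Week 12: $662 + $7,152 + $14,334 + $4,690 + $5,982 = $32,820 (under)
Week 9–Week 13: $7,152 + $14,334 + $4,690 + $5,982 + $28,284 = $60,442 (over)
Week 10–Week 14: $14,334 + $4,690 + $5,982 + $28,284 + $7,568 = $60,858 (over)
7 windows exceed the threshold.

7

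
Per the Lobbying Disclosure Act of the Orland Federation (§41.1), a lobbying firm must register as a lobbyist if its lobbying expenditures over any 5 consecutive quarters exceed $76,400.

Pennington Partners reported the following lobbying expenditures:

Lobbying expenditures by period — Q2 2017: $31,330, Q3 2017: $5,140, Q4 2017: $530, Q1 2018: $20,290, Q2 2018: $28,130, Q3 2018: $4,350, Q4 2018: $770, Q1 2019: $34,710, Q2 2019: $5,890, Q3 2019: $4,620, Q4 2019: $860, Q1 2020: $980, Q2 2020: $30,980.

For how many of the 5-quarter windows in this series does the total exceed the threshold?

2

Q2 2017–Q2 2018: $31,330 + $5,140 + $530 + $20,290 + $28,130 = $85,420 (over)
Q3 2017–Q3 2018: $5,140 + $530 + $20,290 + $28,130 + $4,350 = $58,440 (under)
Q4 2017–Q4 2018: $530 + $20,290 + $28,130 + $4,350 + $770 = $54,070 (under)
Q1 2018–Q1 2019: $20,290 + $28,130 + $4,350 + $770 + $34,710 = $88,250 (over)
Q2 2018–Q2 2019: $28,130 + $4,350 + $770 + $34,710 + $5,890 = $73,850 (under)
Q3 2018–Q3 2019: $4,350 + $770 + $34,710 + $5,890 + $4,620 = $50,340 (under)
Q4 2018–Q4 2019: $770 + $34,710 + $5,890 + $4,620 + $860 = $46,850 (under)
Q1 2019–Q1 2020: $34,710 + $5,890 + $4,620 + $860 + $980 = $47,060 (under)
Q2 2019–Q2 2020: $5,890 + $4,620 + $860 + $980 + $30,980 = $43,330 (under)
2 windows exceed the threshold.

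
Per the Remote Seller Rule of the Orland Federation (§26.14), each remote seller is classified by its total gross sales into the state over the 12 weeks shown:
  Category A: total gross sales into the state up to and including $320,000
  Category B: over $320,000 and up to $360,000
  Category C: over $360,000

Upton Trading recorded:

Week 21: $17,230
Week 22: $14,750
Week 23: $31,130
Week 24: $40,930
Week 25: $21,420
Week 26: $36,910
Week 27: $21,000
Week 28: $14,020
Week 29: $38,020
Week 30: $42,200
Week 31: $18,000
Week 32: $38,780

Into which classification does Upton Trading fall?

Category B

Total gross sales into the state: $17,230 + $14,750 + $31,130 + $40,930 + $21,420 + $36,910 + $21,000 + $14,020 + $38,020 + $42,200 + $18,000 + $38,780 = $334,390.
$320,000 < $334,390 ≤ $360,000, so Category B applies.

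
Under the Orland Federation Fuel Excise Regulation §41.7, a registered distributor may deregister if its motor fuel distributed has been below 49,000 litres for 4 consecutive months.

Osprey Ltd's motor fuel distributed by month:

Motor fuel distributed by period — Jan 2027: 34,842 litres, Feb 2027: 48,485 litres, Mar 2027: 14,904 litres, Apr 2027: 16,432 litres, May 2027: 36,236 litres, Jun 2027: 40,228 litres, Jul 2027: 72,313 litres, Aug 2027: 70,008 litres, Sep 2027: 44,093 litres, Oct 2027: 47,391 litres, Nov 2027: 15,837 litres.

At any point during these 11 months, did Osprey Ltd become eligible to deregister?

Months below 49,000 litres: Jan 2027, Feb 2027, Mar 2027, Apr 2027, May 2027, Jun 2027, Sep 2027, Oct 2027, Nov 2027.
Longest run of consecutive months below the threshold: 6.
6 ≥ 4, so Osprey Ltd became eligible.

Yes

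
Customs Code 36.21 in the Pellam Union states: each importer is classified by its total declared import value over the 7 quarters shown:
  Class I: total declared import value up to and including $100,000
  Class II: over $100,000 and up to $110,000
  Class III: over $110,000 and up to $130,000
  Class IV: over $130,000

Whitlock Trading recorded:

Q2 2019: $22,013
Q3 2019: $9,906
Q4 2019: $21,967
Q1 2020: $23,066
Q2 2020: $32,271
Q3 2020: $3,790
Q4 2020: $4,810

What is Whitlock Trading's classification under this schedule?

Class III

Total declared import value: $22,013 + $9,906 + $21,967 + $23,066 + $32,271 + $3,790 + $4,810 = $117,823.
$110,000 < $117,823 ≤ $130,000, so Class III applies.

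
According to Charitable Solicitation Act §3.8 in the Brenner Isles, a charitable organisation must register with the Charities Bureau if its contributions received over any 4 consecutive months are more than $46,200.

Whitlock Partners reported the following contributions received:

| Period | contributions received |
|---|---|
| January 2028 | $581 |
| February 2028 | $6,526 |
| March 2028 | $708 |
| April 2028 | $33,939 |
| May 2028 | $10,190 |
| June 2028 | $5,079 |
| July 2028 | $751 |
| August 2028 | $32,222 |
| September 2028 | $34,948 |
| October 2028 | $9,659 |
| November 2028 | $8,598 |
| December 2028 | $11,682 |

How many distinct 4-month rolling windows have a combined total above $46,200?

January 2028–April 2028: $581 + $6,526 + $708 + $33,939 = $41,754 (under)
February 2028–May 2028: $6,526 + $708 + $33,939 + $10,190 = $51,363 (over)
March 2028–June 2028: $708 + $33,939 + $10,190 + $5,079 = $49,916 (over)
April 2028–July 2028: $33,939 + $10,190 + $5,079 + $751 = $49,959 (over)
May 2028–August 2028: $10,190 + $5,079 + $751 + $32,222 = $48,242 (over)
June 2028–September 2028: $5,079 + $751 + $32,222 + $34,948 = $73,000 (over)
July 2028–October 2028: $751 + $32,222 + $34,948 + $9,659 = $77,580 (over)
August 2028–November 2028: $32,222 + $34,948 + $9,659 + $8,598 = $85,427 (over)
September 2028–December 2028: $34,948 + $9,659 + $8,598 + $11,682 = $64,887 (over)
8 windows exceed the threshold.

8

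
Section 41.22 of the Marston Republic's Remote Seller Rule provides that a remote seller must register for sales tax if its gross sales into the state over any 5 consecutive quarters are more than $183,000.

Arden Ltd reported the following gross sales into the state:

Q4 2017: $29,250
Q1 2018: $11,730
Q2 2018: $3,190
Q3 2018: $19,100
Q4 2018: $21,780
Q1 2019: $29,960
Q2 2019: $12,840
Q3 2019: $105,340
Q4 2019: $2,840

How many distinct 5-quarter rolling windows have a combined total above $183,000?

1

Q4 2017–Q4 2018: $29,250 + $11,730 + $3,190 + $19,100 + $21,780 = $85,050 (under)
Q1 2018–Q1 2019: $11,730 + $3,190 + $19,100 + $21,780 + $29,960 = $85,760 (under)
Q2 2018–Q2 2019: $3,190 + $19,100 + $21,780 + $29,960 + $12,840 = $86,870 (under)
Q3 2018–Q3 2019: $19,100 + $21,780 + $29,960 + $12,840 + $105,340 = $189,020 (over)
Q4 2018–Q4 2019: $21,780 + $29,960 + $12,840 + $105,340 + $2,840 = $172,760 (under)
1 window exceeds the threshold.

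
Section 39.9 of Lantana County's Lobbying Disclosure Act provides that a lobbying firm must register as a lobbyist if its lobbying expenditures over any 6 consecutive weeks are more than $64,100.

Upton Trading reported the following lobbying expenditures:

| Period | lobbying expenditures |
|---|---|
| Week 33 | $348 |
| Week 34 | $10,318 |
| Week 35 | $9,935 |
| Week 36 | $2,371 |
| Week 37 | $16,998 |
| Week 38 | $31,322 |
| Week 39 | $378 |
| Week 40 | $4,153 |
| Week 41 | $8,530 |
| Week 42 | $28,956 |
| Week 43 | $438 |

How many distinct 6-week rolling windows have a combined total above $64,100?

5

Week 33–Week 38: $348 + $10,318 + $9,935 + $2,371 + $16,998 + $31,322 = $71,292 (over)
Week 34–Week 39: $10,318 + $9,935 + $2,371 + $16,998 + $31,322 + $378 = $71,322 (over)
Week 35–Week 40: $9,935 + $2,371 + $16,998 + $31,322 + $378 + $4,153 = $65,157 (over)
Week 36–Week 41: $2,371 + $16,998 + $31,322 + $378 + $4,153 + $8,530 = $63,752 (under)
Week 37–Week 42: $16,998 + $31,322 + $378 + $4,153 + $8,530 + $28,956 = $90,337 (over)
Week 38–Week 43: $31,322 + $378 + $4,153 + $8,530 + $28,956 + $438 = $73,777 (over)
5 windows exceed the threshold.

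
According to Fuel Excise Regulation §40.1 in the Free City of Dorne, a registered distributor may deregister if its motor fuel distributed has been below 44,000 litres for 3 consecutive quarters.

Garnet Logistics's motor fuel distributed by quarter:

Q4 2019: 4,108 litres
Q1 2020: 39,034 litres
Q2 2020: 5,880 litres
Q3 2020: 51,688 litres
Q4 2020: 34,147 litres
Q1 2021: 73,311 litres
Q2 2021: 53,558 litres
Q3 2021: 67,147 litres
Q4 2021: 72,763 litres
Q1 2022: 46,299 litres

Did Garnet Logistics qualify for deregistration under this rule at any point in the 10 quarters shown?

Yes

Quarters below 44,000 litres: Q4 2019, Q1 2020, Q2 2020, Q4 2020.
Longest run of consecutive quarters below the threshold: 3.
3 ≥ 3, so Garnet Logistics became eligible.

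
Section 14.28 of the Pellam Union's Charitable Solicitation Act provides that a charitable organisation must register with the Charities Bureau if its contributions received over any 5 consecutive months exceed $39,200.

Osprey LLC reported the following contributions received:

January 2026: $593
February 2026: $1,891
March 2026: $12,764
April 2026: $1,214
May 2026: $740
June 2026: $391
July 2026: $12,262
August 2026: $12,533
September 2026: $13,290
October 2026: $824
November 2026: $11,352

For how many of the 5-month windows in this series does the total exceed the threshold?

January 2026–May 2026: $593 + $1,891 + $12,764 + $1,214 + $740 = $17,202 (under)
February 2026–June 2026: $1,891 + $12,764 + $1,214 + $740 + $391 = $17,000 (under)
March 2026–July 2026: $12,764 + $1,214 + $740 + $391 + $12,262 = $27,371 (under)
April 2026–August 2026: $1,214 + $740 + $391 + $12,262 + $12,533 = $27,140 (under)
May 2026–September 2026: $740 + $391 + $12,262 + $12,533 + $13,290 = $39,216 (over)
June 2026–October 2026: $391 + $12,262 + $12,533 + $13,290 + $824 = $39,300 (over)
July 2026–November 2026: $12,262 + $12,533 + $13,290 + $824 + $11,352 = $50,261 (over)
3 windows exceed the threshold.

3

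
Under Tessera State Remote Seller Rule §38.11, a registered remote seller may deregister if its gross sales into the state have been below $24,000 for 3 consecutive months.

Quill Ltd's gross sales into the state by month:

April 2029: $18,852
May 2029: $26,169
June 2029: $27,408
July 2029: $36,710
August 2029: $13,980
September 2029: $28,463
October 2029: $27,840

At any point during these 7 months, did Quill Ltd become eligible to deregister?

No

Months below $24,000: April 2029, August 2029.
Longest run of consecutive months below the threshold: 1.
1 < 3, so Quill Ltd never became eligible.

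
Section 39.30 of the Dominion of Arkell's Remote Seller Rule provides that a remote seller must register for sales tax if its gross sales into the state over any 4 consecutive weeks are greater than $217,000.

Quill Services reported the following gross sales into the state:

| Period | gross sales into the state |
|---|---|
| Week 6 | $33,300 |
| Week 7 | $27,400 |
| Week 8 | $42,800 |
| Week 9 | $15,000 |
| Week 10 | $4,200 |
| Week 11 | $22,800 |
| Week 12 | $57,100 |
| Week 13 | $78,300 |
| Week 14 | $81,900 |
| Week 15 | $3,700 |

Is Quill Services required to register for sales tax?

Yes

Week 6–Week 9: $33,300 + $27,400 + $42,800 + $15,000 = $118,500 (under)
Week 7–Week 10: $27,400 + $42,800 + $15,000 + $4,200 = $89,400 (under)
Week 8–Week 11: $42,800 + $15,000 + $4,200 + $22,800 = $84,800 (under)
Week 9–Week 12: $15,000 + $4,200 + $22,800 + $57,100 = $99,100 (under)
Week 10–Week 13: $4,200 + $22,800 + $57,100 + $78,300 = $162,400 (under)
Week 11–Week 14: $22,800 + $57,100 + $78,300 + $81,900 = $240,100 (over)
Week 12–Week 15: $57,100 + $78,300 + $81,900 + $3,700 = $221,000 (over)
At least one window exceeds $217,000.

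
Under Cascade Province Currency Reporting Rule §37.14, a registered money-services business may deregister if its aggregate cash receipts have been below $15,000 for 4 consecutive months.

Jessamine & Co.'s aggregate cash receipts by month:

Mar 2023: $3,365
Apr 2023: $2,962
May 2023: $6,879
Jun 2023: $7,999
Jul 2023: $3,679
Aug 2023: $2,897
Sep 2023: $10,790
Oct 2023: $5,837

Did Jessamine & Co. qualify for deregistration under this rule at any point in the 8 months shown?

Yes

Months below $15,000: Mar 2023, Apr 2023, May 2023, Jun 2023, Jul 2023, Aug 2023, Sep 2023, Oct 2023.
Longest run of consecutive months below the threshold: 8.
8 ≥ 4, so Jessamine & Co. became eligible.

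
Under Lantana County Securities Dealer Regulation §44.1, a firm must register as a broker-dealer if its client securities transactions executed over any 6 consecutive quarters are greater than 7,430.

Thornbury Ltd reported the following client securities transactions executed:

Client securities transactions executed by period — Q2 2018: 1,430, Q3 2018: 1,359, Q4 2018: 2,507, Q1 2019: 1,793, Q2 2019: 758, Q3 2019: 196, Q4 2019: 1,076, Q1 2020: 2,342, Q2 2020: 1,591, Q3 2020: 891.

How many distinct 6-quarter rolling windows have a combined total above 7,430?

4

Q2 2018–Q3 2019: 1,430 + 1,359 + 2,507 + 1,793 + 758 + 196 = 8,043 (over)
Q3 2018–Q4 2019: 1,359 + 2,507 + 1,793 + 758 + 196 + 1,076 = 7,689 (over)
Q4 2018–Q1 2020: 2,507 + 1,793 + 758 + 196 + 1,076 + 2,342 = 8,672 (over)
Q1 2019–Q2 2020: 1,793 + 758 + 196 + 1,076 + 2,342 + 1,591 = 7,756 (over)
Q2 2019–Q3 2020: 758 + 196 + 1,076 + 2,342 + 1,591 + 891 = 6,854 (under)
4 windows exceed the threshold.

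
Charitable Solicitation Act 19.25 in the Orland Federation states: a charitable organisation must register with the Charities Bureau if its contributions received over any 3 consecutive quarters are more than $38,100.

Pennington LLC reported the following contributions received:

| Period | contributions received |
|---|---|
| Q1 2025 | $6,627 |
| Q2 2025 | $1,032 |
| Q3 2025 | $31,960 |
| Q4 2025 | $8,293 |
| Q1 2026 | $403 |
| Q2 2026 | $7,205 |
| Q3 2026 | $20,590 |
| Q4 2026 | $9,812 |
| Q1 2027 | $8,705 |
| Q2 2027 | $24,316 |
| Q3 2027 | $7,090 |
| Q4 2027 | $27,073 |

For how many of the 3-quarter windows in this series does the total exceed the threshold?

Q1 2025–Q3 2025: $6,627 + $1,032 + $31,960 = $39,619 (over)
Q2 2025–Q4 2025: $1,032 + $31,960 + $8,293 = $41,285 (over)
Q3 2025–Q1 2026: $31,960 + $8,293 + $403 = $40,656 (over)
Q4 2025–Q2 2026: $8,293 + $403 + $7,205 = $15,901 (under)
Q1 2026–Q3 2026: $403 + $7,205 + $20,590 = $28,198 (under)
Q2 2026–Q4 2026: $7,205 + $20,590 + $9,812 = $37,607 (under)
Q3 2026–Q1 2027: $20,590 + $9,812 + $8,705 = $39,107 (over)
Q4 2026–Q2 2027: $9,812 + $8,705 + $24,316 = $42,833 (over)
Q1 2027–Q3 2027: $8,705 + $24,316 + $7,090 = $40,111 (over)
Q2 2027–Q4 2027: $24,316 + $7,090 + $27,073 = $58,479 (over)
7 windows exceed the threshold.

7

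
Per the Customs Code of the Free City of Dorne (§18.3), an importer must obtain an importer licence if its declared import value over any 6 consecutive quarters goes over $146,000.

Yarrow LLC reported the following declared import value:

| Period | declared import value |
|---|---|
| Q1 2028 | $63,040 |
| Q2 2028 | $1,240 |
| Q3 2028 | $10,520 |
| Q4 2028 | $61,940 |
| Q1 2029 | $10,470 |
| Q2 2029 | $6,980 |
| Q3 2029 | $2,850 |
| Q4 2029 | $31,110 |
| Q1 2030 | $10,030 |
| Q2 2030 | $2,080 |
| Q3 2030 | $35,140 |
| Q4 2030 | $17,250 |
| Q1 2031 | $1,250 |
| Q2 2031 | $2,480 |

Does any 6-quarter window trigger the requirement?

Yes

Q1 2028–Q2 2029: $63,040 + $1,240 + $10,520 + $61,940 + $10,470 + $6,980 = $154,190 (over)
Q2 2028–Q3 2029: $1,240 + $10,520 + $61,940 + $10,470 + $6,980 + $2,850 = $94,000 (under)
Q3 2028–Q4 2029: $10,520 + $61,940 + $10,470 + $6,980 + $2,850 + $31,110 = $123,870 (under)
Q4 2028–Q1 2030: $61,940 + $10,470 + $6,980 + $2,850 + $31,110 + $10,030 = $123,380 (under)
Q1 2029–Q2 2030: $10,470 + $6,980 + $2,850 + $31,110 + $10,030 + $2,080 = $63,520 (under)
Q2 2029–Q3 2030: $6,980 + $2,850 + $31,110 + $10,030 + $2,080 + $35,140 = $88,190 (under)
Q3 2029–Q4 2030: $2,850 + $31,110 + $10,030 + $2,080 + $35,140 + $17,250 = $98,460 (under)
Q4 2029–Q1 2031: $31,110 + $10,030 + $2,080 + $35,140 + $17,250 + $1,250 = $96,860 (under)
Q1 2030–Q2 2031: $10,030 + $2,080 + $35,140 + $17,250 + $1,250 + $2,480 = $68,230 (under)
At least one window exceeds $146,000.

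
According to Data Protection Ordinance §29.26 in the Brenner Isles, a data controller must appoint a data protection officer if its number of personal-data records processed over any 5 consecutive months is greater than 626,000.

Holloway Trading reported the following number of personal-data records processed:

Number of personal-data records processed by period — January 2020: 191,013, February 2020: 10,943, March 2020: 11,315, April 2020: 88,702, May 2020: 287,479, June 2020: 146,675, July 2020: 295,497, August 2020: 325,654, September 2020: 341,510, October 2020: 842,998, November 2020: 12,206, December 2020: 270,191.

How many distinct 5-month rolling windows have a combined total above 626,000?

January 2020–May 2020: 191,013 + 10,943 + 11,315 + 88,702 + 287,479 = 589,452 (under)
February 2020–June 2020: 10,943 + 11,315 + 88,702 + 287,479 + 146,675 = 545,114 (under)
March 2020–July 2020: 11,315 + 88,702 + 287,479 + 146,675 + 295,497 = 829,668 (over)
April 2020–August 2020: 88,702 + 287,479 + 146,675 + 295,497 + 325,654 = 1,144,007 (over)
May 2020–September 2020: 287,479 + 146,675 + 295,497 + 325,654 + 341,510 = 1,396,815 (over)
June 2020–October 2020: 146,675 + 295,497 + 325,654 + 341,510 + 842,998 = 1,952,334 (over)
July 2020–November 2020: 295,497 + 325,654 + 341,510 + 842,998 + 12,206 = 1,817,865 (over)
August 2020–December 2020: 325,654 + 341,510 + 842,998 + 12,206 + 270,191 = 1,792,559 (over)
6 windows exceed the threshold.

6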